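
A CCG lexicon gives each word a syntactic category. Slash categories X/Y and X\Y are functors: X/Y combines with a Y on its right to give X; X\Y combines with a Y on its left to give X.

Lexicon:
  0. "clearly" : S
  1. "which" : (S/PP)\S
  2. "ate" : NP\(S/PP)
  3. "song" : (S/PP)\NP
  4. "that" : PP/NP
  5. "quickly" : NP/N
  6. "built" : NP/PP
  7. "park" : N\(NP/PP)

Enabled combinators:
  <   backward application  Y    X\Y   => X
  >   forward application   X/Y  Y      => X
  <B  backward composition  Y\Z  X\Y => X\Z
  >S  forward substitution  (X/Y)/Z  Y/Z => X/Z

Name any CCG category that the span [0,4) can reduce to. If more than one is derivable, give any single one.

S/PP

[0,8] S   >
  [0,4] S/PP   <
    [0,3] NP   <
      [0,2] S/PP   <
        [0,1] "clearly" : S
        [1,2] "which" : (S/PP)\S
      [2,3] "ate" : NP\(S/PP)
    [3,4] "song" : (S/PP)\NP
  [4,8] PP   >
    [4,5] "that" : PP/NP
    [5,8] NP   >
      [5,6] "quickly" : NP/N
      [6,8] N   <
        [6,7] "built" : NP/PP
        [7,8] "park" : N\(NP/PP)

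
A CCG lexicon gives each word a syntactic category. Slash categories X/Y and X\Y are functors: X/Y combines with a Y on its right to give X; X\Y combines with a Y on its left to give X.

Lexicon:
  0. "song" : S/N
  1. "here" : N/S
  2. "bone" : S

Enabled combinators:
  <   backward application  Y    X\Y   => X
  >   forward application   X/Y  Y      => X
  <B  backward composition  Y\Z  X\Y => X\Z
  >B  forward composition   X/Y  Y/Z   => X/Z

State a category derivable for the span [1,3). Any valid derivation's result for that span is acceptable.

[0,3] S   >
  [0,1] "song" : S/N
  [1,3] N   >
    [1,2] "here" : N/S
    [2,3] "bone" : S

N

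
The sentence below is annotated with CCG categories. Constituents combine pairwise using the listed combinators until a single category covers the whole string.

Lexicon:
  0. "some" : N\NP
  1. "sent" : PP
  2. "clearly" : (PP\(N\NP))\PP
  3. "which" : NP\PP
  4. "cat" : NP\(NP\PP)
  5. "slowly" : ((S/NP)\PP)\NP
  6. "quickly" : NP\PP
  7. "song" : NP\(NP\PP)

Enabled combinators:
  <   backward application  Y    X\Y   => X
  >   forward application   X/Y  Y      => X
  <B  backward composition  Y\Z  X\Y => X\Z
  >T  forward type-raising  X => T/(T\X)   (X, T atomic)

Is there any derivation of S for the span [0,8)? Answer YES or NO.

[0,8] S   >
  [0,6] S/NP   <
    [0,3] PP   <
      [0,1] "some" : N\NP
      [1,3] PP\(N\NP)   <
        [1,2] "sent" : PP
        [2,3] "clearly" : (PP\(N\NP))\PP
    [3,6] (S/NP)\PP   <
      [3,5] NP   <
        [3,4] "which" : NP\PP
        [4,5] "cat" : NP\(NP\PP)
      [5,6] "slowly" : ((S/NP)\PP)\NP
  [6,8] NP   <
    [6,7] "quickly" : NP\PP
    [7,8] "song" : NP\(NP\PP)

YES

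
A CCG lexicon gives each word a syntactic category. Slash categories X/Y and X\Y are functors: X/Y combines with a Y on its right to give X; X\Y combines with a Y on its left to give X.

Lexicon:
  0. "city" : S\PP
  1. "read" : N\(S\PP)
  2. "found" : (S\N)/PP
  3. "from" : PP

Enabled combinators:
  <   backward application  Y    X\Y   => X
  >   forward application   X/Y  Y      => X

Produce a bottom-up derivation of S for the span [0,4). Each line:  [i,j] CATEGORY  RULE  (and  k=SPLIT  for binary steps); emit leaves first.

[0,4] S   <
  [0,2] N   <
    [0,1] "city" : S\PP
    [1,2] "read" : N\(S\PP)
  [2,4] S\N   >
    [2,3] "found" : (S\N)/PP
    [3,4] "from" : PP

[0,1] S\PP  lex  "city"
[1,2] N\(S\PP)  lex  "read"
[0,2] N  <  k=1
[2,3] (S\N)/PP  lex  "found"
[3,4] PP  lex  "from"
[2,4] S\N  >  k=3
[0,4] S  <  k=2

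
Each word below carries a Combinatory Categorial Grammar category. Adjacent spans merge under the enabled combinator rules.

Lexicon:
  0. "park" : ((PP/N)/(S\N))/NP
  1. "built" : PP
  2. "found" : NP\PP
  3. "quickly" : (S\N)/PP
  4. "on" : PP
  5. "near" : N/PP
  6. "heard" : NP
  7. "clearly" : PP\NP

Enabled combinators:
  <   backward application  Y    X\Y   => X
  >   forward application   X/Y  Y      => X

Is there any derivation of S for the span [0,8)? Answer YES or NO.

NO

((PP/N)/(S\N))/NP PP NP\PP (S\N)/PP PP N/PP NP PP\NP
CKY chart[0,8] = {PP}; S ∉ chart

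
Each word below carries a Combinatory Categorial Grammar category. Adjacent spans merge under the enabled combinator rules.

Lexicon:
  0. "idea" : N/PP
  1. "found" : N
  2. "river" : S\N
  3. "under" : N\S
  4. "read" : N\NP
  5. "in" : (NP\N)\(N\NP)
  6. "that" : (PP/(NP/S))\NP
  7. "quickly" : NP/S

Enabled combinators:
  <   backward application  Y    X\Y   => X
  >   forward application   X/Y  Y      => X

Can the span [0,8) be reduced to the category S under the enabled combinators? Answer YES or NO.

NO

N/PP N S\N N\S N\NP (NP\N)\(N\NP) (PP/(NP/S))\NP NP/S
CKY chart[0,8] = {N}; S ∉ chart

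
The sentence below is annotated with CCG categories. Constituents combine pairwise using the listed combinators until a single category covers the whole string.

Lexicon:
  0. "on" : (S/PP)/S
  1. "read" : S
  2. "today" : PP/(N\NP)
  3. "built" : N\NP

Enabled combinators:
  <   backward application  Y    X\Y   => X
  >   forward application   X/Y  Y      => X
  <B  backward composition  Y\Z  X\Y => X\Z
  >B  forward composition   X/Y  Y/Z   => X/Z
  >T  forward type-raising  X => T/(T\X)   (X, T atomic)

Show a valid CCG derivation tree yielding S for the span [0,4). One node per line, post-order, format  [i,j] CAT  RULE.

[0,1] (S/PP)/S  lex  "on"
[1,2] S  lex  "read"
[0,2] S/PP  >  k=1
[2,3] PP/(N\NP)  lex  "today"
[3,4] N\NP  lex  "built"
[2,4] PP  >  k=3
[0,4] S  >  k=2

[0,4] S   >
  [0,2] S/PP   >
    [0,1] "on" : (S/PP)/S
    [1,2] "read" : S
  [2,4] PP   >
    [2,3] "today" : PP/(N\NP)
    [3,4] "built" : N\NP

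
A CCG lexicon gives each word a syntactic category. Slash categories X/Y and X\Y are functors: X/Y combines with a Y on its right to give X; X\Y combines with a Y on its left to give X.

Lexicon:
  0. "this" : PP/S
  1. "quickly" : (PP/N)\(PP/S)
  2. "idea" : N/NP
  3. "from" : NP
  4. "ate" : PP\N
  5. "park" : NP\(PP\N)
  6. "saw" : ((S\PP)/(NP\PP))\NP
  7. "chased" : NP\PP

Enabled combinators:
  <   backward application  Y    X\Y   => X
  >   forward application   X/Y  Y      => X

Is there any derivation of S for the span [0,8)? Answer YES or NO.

YES

[0,8] S   <
  [0,4] PP   >
    [0,2] PP/N   <
      [0,1] "this" : PP/S
      [1,2] "quickly" : (PP/N)\(PP/S)
    [2,4] N   >
      [2,3] "idea" : N/NP
      [3,4] "from" : NP
  [4,8] S\PP   >
    [4,7] (S\PP)/(NP\PP)   <
      [4,6] NP   <
        [4,5] "ate" : PP\N
        [5,6] "park" : NP\(PP\N)
      [6,7] "saw" : ((S\PP)/(NP\PP))\NP
    [7,8] "chased" : NP\PP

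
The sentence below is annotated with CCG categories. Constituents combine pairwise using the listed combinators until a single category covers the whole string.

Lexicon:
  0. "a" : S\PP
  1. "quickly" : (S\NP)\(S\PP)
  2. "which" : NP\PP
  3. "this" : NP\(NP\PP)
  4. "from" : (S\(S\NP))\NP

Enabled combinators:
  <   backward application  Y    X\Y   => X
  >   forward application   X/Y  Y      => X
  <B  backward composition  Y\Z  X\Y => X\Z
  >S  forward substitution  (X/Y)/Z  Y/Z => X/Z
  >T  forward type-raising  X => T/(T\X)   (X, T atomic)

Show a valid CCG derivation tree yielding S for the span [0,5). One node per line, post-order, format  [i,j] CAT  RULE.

[0,1] S\PP  lex  "a"
[1,2] (S\NP)\(S\PP)  lex  "quickly"
[0,2] S\NP  <  k=1
[2,3] NP\PP  lex  "which"
[3,4] NP\(NP\PP)  lex  "this"
[2,4] NP  <  k=3
[4,5] (S\(S\NP))\NP  lex  "from"
[2,5] S\(S\NP)  <  k=4
[0,5] S  <  k=2

[0,5] S   <
  [0,2] S\NP   <
    [0,1] "a" : S\PP
    [1,2] "quickly" : (S\NP)\(S\PP)
  [2,5] S\(S\NP)   <
    [2,4] NP   <
      [2,3] "which" : NP\PP
      [3,4] "this" : NP\(NP\PP)
    [4,5] "from" : (S\(S\NP))\NP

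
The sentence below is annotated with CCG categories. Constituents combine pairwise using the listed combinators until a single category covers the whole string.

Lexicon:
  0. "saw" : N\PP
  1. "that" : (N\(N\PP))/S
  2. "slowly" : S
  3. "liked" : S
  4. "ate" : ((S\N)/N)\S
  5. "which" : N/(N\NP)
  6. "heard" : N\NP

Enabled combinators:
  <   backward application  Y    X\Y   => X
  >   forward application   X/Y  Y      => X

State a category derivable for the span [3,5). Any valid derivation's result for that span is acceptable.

[0,7] S   <
  [0,3] N   <
    [0,1] "saw" : N\PP
    [1,3] N\(N\PP)   >
      [1,2] "that" : (N\(N\PP))/S
      [2,3] "slowly" : S
  [3,7] S\N   >
    [3,5] (S\N)/N   <
      [3,4] "liked" : S
      [4,5] "ate" : ((S\N)/N)\S
    [5,7] N   >
      [5,6] "which" : N/(N\NP)
      [6,7] "heard" : N\NP

(S\N)/N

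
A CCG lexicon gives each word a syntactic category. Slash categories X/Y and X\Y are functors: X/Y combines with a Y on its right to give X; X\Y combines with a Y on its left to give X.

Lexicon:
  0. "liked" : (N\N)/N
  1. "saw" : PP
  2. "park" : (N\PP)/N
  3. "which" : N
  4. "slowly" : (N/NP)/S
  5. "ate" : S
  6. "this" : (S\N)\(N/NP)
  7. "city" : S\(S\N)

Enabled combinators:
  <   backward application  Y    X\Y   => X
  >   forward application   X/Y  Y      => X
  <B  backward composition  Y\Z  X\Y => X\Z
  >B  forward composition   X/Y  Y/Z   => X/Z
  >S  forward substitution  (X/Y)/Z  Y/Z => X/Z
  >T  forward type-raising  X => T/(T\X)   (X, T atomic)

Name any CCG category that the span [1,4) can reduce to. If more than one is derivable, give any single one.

N

[0,8] S   <
  [0,7] S\N   <B
    [0,4] N\N   >
      [0,1] "liked" : (N\N)/N
      [1,4] N   >
        [1,2] N/(N\PP)   >T
          [1,2] "saw" : PP
        [2,4] N\PP   >
          [2,3] "park" : (N\PP)/N
          [3,4] "which" : N
    [4,7] S\N   <
      [4,6] N/NP   >
        [4,5] "slowly" : (N/NP)/S
        [5,6] "ate" : S
      [6,7] "this" : (S\N)\(N/NP)
  [7,8] "city" : S\(S\N)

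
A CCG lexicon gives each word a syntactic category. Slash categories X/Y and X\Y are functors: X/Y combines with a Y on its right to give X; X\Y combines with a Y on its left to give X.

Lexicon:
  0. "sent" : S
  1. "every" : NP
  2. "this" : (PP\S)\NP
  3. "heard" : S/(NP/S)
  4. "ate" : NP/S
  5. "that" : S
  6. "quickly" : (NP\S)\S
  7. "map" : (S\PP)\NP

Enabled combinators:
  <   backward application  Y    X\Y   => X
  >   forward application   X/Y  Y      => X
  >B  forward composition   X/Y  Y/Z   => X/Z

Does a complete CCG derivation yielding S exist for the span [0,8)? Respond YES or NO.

[0,8] S   <
  [0,3] PP   <
    [0,1] "sent" : S
    [1,3] PP\S   <
      [1,2] "every" : NP
      [2,3] "this" : (PP\S)\NP
  [3,8] S\PP   <
    [3,7] NP   <
      [3,5] S   >
        [3,4] "heard" : S/(NP/S)
        [4,5] "ate" : NP/S
      [5,7] NP\S   <
        [5,6] "that" : S
        [6,7] "quickly" : (NP\S)\S
    [7,8] "map" : (S\PP)\NP

YES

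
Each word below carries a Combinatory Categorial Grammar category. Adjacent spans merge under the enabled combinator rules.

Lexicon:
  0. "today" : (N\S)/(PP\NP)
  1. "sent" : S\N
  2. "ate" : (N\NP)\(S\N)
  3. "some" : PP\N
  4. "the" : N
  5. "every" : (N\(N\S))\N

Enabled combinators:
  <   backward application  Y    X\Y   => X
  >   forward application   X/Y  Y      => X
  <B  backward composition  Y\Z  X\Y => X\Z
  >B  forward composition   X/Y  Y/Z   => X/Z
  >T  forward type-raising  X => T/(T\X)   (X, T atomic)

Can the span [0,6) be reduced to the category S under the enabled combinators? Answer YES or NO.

(N\S)/(PP\NP) S\N (N\NP)\(S\N) PP\N N (N\(N\S))\N
CKY chart[0,6] = {N, N/(N\N), NP/(NP\N), PP/(PP\N), S/(S\N)}; S ∉ chart

NO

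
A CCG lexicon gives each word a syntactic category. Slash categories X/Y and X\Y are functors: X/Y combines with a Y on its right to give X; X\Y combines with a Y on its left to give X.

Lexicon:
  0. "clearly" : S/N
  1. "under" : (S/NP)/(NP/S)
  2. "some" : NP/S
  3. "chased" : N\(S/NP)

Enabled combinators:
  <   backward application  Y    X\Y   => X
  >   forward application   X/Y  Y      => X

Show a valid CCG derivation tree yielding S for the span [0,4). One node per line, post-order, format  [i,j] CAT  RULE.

[0,1] S/N  lex  "clearly"
[1,2] (S/NP)/(NP/S)  lex  "under"
[2,3] NP/S  lex  "some"
[1,3] S/NP  >  k=2
[3,4] N\(S/NP)  lex  "chased"
[1,4] N  <  k=3
[0,4] S  >  k=1

[0,4] S   >
  [0,1] "clearly" : S/N
  [1,4] N   <
    [1,3] S/NP   >
      [1,2] "under" : (S/NP)/(NP/S)
      [2,3] "some" : NP/S
    [3,4] "chased" : N\(S/NP)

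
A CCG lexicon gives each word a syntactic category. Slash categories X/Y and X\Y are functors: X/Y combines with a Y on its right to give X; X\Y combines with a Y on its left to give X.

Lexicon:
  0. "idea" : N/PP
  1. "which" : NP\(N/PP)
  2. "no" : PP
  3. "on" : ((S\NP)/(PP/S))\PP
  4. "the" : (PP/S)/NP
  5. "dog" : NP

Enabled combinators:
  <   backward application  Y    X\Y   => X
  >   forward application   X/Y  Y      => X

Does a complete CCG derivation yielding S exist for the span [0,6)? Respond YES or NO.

YES

[0,6] S   <
  [0,2] NP   <
    [0,1] "idea" : N/PP
    [1,2] "which" : NP\(N/PP)
  [2,6] S\NP   >
    [2,4] (S\NP)/(PP/S)   <
      [2,3] "no" : PP
      [3,4] "on" : ((S\NP)/(PP/S))\PP
    [4,6] PP/S   >
      [4,5] "the" : (PP/S)/NP
      [5,6] "dog" : NP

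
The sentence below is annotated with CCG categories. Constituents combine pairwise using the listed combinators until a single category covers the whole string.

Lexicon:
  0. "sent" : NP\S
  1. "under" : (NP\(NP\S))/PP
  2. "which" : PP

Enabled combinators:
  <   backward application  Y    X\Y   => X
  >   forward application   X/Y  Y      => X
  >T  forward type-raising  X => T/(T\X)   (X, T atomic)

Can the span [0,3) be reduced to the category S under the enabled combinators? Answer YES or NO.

NP\S (NP\(NP\S))/PP PP
CKY chart[0,3] = {N/(N\NP), NP, NP/(NP\NP), PP/(PP\NP), S/(S\NP)}; S ∉ chart

NO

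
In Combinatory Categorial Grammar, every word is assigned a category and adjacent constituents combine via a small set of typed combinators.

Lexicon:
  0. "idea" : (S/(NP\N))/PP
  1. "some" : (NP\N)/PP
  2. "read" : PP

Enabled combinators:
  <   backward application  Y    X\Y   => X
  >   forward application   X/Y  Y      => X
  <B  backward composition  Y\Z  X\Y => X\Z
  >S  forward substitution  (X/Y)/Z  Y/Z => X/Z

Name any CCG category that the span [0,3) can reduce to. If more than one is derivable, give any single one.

[0,3] S   >
  [0,2] S/PP   >S
    [0,1] "idea" : (S/(NP\N))/PP
    [1,2] "some" : (NP\N)/PP
  [2,3] "read" : PP

S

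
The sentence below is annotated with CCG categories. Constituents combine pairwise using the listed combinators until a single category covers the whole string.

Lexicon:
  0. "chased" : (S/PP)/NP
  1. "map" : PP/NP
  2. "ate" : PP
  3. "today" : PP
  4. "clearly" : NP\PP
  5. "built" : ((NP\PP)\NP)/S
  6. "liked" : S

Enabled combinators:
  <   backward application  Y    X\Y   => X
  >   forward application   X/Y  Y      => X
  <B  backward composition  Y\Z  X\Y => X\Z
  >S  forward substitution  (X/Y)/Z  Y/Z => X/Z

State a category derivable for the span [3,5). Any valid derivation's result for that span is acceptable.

NP

[0,7] S   >
  [0,2] S/NP   >S
    [0,1] "chased" : (S/PP)/NP
    [1,2] "map" : PP/NP
  [2,7] NP   <
    [2,3] "ate" : PP
    [3,7] NP\PP   <
      [3,5] NP   <
        [3,4] "today" : PP
        [4,5] "clearly" : NP\PP
      [5,7] (NP\PP)\NP   >
        [5,6] "built" : ((NP\PP)\NP)/S
        [6,7] "liked" : S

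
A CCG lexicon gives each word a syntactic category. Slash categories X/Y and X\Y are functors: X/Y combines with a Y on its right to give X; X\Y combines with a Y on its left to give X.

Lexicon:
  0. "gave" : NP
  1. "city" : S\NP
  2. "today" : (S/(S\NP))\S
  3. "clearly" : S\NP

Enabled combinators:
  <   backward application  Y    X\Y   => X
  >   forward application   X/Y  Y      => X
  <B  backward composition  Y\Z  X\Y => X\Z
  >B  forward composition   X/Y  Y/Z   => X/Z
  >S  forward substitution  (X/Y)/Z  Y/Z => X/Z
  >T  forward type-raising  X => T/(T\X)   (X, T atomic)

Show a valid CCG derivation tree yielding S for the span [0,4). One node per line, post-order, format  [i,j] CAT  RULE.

[0,4] S   >
  [0,3] S/(S\NP)   <
    [0,2] S   >
      [0,1] S/(S\NP)   >T
        [0,1] "gave" : NP
      [1,2] "city" : S\NP
    [2,3] "today" : (S/(S\NP))\S
  [3,4] "clearly" : S\NP

[0,1] NP  lex  "gave"
[0,1] S/(S\NP)  >T
[1,2] S\NP  lex  "city"
[0,2] S  >  k=1
[2,3] (S/(S\NP))\S  lex  "today"
[0,3] S/(S\NP)  <  k=2
[3,4] S\NP  lex  "clearly"
[0,4] S  >  k=3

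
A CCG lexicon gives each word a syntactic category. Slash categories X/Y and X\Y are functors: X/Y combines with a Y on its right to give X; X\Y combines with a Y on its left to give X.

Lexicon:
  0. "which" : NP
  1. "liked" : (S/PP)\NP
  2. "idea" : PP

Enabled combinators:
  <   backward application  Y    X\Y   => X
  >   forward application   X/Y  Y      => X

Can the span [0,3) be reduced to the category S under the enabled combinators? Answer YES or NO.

YES

[0,3] S   >
  [0,2] S/PP   <
    [0,1] "which" : NP
    [1,2] "liked" : (S/PP)\NP
  [2,3] "idea" : PP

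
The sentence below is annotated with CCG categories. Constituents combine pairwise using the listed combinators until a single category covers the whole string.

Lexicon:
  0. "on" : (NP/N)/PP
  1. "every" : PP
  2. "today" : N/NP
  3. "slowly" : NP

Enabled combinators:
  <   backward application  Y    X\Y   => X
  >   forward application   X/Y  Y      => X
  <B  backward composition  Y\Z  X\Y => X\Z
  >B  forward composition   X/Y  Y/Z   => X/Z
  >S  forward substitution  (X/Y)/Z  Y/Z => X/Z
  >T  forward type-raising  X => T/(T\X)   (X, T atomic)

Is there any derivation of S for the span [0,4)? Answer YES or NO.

NO

(NP/N)/PP PP N/NP NP
CKY chart[0,4] = {N/(N\NP), NP, NP/(NP\NP), NP/(N\N), PP/(PP\NP), S/(S\NP)}; S ∉ chart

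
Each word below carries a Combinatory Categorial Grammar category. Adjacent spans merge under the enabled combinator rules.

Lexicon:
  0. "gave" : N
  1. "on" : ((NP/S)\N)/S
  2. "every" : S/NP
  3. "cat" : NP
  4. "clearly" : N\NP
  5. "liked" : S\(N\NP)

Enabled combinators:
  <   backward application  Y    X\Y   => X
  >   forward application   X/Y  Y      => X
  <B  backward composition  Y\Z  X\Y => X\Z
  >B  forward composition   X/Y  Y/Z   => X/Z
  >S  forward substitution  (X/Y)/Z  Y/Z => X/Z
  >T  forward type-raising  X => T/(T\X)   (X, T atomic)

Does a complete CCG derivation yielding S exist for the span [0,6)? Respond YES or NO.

NO

N ((NP/S)\N)/S S/NP NP N\NP S\(N\NP)
CKY chart[0,6] = {N/(N\NP), NP, NP/(NP\NP), NP/(S\S), PP/(PP\NP), S/(S\NP)}; S ∉ chart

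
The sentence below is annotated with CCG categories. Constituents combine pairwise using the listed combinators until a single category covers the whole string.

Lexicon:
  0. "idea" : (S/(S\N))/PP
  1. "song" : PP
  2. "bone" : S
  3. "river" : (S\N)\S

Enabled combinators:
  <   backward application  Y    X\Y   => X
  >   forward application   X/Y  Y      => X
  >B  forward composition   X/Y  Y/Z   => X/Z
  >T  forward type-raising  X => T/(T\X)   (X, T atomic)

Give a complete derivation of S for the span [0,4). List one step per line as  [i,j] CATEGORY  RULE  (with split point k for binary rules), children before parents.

[0,4] S   >
  [0,2] S/(S\N)   >
    [0,1] "idea" : (S/(S\N))/PP
    [1,2] "song" : PP
  [2,4] S\N   <
    [2,3] "bone" : S
    [3,4] "river" : (S\N)\S

[0,1] (S/(S\N))/PP  lex  "idea"
[1,2] PP  lex  "song"
[0,2] S/(S\N)  >  k=1
[2,3] S  lex  "bone"
[3,4] (S\N)\S  lex  "river"
[2,4] S\N  <  k=3
[0,4] S  >  k=2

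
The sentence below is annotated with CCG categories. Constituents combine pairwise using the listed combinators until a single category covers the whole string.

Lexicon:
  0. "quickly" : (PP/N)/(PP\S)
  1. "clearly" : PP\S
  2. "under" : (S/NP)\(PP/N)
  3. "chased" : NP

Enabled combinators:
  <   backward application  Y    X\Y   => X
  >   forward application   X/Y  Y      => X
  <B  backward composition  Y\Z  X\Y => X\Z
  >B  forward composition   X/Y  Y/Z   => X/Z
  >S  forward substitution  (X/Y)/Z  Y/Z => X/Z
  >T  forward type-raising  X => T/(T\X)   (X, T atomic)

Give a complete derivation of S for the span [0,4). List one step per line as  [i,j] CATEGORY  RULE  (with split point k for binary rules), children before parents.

[0,4] S   >
  [0,3] S/NP   <
    [0,2] PP/N   >
      [0,1] "quickly" : (PP/N)/(PP\S)
      [1,2] "clearly" : PP\S
    [2,3] "under" : (S/NP)\(PP/N)
  [3,4] "chased" : NP

[0,1] (PP/N)/(PP\S)  lex  "quickly"
[1,2] PP\S  lex  "clearly"
[0,2] PP/N  >  k=1
[2,3] (S/NP)\(PP/N)  lex  "under"
[0,3] S/NP  <  k=2
[3,4] NP  lex  "chased"
[0,4] S  >  k=3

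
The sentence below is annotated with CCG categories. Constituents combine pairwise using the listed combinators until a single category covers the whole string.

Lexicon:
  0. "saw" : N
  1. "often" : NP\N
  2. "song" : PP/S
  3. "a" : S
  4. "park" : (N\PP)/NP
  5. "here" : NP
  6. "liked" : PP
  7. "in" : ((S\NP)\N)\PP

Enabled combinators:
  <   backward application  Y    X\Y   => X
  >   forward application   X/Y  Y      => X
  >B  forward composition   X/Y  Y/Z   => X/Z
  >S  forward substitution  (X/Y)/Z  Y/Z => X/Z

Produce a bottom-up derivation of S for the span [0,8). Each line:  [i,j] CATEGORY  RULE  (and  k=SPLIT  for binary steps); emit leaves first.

[0,8] S   <
  [0,2] NP   <
    [0,1] "saw" : N
    [1,2] "often" : NP\N
  [2,8] S\NP   <
    [2,6] N   <
      [2,4] PP   >
        [2,3] "song" : PP/S
        [3,4] "a" : S
      [4,6] N\PP   >
        [4,5] "park" : (N\PP)/NP
        [5,6] "here" : NP
    [6,8] (S\NP)\N   <
      [6,7] "liked" : PP
      [7,8] "in" : ((S\NP)\N)\PP

[0,1] N  lex  "saw"
[1,2] NP\N  lex  "often"
[0,2] NP  <  k=1
[2,3] PP/S  lex  "song"
[3,4] S  lex  "a"
[2,4] PP  >  k=3
[4,5] (N\PP)/NP  lex  "park"
[5,6] NP  lex  "here"
[4,6] N\PP  >  k=5
[2,6] N  <  k=4
[6,7] PP  lex  "liked"
[7,8] ((S\NP)\N)\PP  lex  "in"
[6,8] (S\NP)\N  <  k=7
[2,8] S\NP  <  k=6
[0,8] S  <  k=2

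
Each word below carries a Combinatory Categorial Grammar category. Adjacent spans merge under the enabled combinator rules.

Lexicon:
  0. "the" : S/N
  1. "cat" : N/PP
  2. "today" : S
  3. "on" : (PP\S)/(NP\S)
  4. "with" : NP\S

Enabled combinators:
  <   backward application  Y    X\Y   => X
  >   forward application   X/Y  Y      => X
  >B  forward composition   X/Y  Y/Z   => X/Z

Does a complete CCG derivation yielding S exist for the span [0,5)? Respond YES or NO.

YES

[0,5] S   >
  [0,1] "the" : S/N
  [1,5] N   >
    [1,2] "cat" : N/PP
    [2,5] PP   <
      [2,3] "today" : S
      [3,5] PP\S   >
        [3,4] "on" : (PP\S)/(NP\S)
        [4,5] "with" : NP\S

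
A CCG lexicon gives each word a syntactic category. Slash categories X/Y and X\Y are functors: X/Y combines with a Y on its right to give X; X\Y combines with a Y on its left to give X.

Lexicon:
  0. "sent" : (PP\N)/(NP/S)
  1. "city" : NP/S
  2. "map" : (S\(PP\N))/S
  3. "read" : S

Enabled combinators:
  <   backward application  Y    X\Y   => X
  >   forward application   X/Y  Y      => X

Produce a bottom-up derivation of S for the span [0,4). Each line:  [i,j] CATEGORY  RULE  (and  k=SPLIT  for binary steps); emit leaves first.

[0,4] S   <
  [0,2] PP\N   >
    [0,1] "sent" : (PP\N)/(NP/S)
    [1,2] "city" : NP/S
  [2,4] S\(PP\N)   >
    [2,3] "map" : (S\(PP\N))/S
    [3,4] "read" : S

[0,1] (PP\N)/(NP/S)  lex  "sent"
[1,2] NP/S  lex  "city"
[0,2] PP\N  >  k=1
[2,3] (S\(PP\N))/S  lex  "map"
[3,4] S  lex  "read"
[2,4] S\(PP\N)  >  k=3
[0,4] S  <  k=2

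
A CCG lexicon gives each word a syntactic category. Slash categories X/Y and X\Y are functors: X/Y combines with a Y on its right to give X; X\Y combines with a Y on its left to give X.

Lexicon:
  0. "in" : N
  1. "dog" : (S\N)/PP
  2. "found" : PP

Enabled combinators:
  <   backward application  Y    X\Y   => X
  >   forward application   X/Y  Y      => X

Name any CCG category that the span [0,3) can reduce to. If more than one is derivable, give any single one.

S

[0,3] S   <
  [0,1] "in" : N
  [1,3] S\N   >
    [1,2] "dog" : (S\N)/PP
    [2,3] "found" : PP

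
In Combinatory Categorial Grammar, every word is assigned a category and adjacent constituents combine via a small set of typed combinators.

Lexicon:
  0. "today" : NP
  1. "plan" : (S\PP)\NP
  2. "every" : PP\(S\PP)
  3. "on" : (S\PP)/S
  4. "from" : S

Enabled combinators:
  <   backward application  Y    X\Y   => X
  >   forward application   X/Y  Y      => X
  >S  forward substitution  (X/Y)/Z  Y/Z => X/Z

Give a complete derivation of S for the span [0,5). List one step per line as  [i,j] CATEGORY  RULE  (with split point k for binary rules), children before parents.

[0,1] NP  lex  "today"
[1,2] (S\PP)\NP  lex  "plan"
[0,2] S\PP  <  k=1
[2,3] PP\(S\PP)  lex  "every"
[0,3] PP  <  k=2
[3,4] (S\PP)/S  lex  "on"
[4,5] S  lex  "from"
[3,5] S\PP  >  k=4
[0,5] S  <  k=3

[0,5] S   <
  [0,3] PP   <
    [0,2] S\PP   <
      [0,1] "today" : NP
      [1,2] "plan" : (S\PP)\NP
    [2,3] "every" : PP\(S\PP)
  [3,5] S\PP   >
    [3,4] "on" : (S\PP)/S
    [4,5] "from" : S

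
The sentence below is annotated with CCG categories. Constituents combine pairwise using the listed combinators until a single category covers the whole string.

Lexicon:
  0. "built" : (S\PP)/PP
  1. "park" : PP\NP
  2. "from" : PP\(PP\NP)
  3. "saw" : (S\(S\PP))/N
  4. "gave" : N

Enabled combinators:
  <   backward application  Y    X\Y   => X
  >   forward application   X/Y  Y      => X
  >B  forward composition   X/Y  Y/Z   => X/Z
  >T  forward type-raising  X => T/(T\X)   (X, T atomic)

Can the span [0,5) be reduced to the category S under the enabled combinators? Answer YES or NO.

YES

[0,5] S   <
  [0,3] S\PP   >
    [0,1] "built" : (S\PP)/PP
    [1,3] PP   <
      [1,2] "park" : PP\NP
      [2,3] "from" : PP\(PP\NP)
  [3,5] S\(S\PP)   >
    [3,4] "saw" : (S\(S\PP))/N
    [4,5] "gave" : N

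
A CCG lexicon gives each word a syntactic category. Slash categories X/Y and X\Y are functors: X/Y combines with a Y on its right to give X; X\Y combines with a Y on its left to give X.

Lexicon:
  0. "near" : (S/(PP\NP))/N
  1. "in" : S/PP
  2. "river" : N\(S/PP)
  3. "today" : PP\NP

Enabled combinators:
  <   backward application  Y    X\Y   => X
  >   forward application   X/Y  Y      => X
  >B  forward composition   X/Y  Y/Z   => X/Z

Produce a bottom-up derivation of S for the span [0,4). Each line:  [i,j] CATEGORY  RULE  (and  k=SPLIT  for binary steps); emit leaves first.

[0,1] (S/(PP\NP))/N  lex  "near"
[1,2] S/PP  lex  "in"
[2,3] N\(S/PP)  lex  "river"
[1,3] N  <  k=2
[0,3] S/(PP\NP)  >  k=1
[3,4] PP\NP  lex  "today"
[0,4] S  >  k=3

[0,4] S   >
  [0,3] S/(PP\NP)   >
    [0,1] "near" : (S/(PP\NP))/N
    [1,3] N   <
      [1,2] "in" : S/PP
      [2,3] "river" : N\(S/PP)
  [3,4] "today" : PP\NP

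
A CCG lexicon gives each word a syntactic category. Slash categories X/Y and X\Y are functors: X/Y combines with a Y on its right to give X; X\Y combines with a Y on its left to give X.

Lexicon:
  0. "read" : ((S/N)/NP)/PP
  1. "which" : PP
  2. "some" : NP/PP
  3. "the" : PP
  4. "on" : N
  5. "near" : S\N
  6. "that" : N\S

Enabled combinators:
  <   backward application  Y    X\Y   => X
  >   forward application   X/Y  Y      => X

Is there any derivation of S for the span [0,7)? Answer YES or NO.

YES

[0,7] S   >
  [0,4] S/N   >
    [0,2] (S/N)/NP   >
      [0,1] "read" : ((S/N)/NP)/PP
      [1,2] "which" : PP
    [2,4] NP   >
      [2,3] "some" : NP/PP
      [3,4] "the" : PP
  [4,7] N   <
    [4,6] S   <
      [4,5] "on" : N
      [5,6] "near" : S\N
    [6,7] "that" : N\S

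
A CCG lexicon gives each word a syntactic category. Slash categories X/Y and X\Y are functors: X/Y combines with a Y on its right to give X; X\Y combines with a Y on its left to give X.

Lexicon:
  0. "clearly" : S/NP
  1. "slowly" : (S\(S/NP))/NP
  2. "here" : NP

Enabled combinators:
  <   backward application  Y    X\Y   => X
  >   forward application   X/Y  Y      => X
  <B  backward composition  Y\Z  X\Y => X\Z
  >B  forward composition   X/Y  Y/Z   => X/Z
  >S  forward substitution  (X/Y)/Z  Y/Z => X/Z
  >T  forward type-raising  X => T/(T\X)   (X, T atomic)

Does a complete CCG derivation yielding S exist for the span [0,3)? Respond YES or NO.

YES

[0,3] S   <
  [0,1] "clearly" : S/NP
  [1,3] S\(S/NP)   >
    [1,2] "slowly" : (S\(S/NP))/NP
    [2,3] "here" : NP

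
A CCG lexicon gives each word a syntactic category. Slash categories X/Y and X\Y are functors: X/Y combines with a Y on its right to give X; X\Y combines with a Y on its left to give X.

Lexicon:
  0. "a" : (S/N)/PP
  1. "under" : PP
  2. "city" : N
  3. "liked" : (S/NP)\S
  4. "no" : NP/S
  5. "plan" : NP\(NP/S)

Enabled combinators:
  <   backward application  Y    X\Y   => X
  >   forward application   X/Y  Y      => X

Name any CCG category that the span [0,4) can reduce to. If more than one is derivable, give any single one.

[0,6] S   >
  [0,4] S/NP   <
    [0,3] S   >
      [0,2] S/N   >
        [0,1] "a" : (S/N)/PP
        [1,2] "under" : PP
      [2,3] "city" : N
    [3,4] "liked" : (S/NP)\S
  [4,6] NP   <
    [4,5] "no" : NP/S
    [5,6] "plan" : NP\(NP/S)

S/NP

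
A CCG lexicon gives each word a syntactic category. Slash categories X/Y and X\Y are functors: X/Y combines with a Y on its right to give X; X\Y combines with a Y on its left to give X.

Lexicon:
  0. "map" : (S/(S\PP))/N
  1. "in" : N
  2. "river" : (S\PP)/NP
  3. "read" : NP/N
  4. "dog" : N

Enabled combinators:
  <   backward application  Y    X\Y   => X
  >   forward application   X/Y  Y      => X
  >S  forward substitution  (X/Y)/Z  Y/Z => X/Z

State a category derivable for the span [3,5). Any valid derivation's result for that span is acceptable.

NP

[0,5] S   >
  [0,2] S/(S\PP)   >
    [0,1] "map" : (S/(S\PP))/N
    [1,2] "in" : N
  [2,5] S\PP   >
    [2,3] "river" : (S\PP)/NP
    [3,5] NP   >
      [3,4] "read" : NP/N
      [4,5] "dog" : N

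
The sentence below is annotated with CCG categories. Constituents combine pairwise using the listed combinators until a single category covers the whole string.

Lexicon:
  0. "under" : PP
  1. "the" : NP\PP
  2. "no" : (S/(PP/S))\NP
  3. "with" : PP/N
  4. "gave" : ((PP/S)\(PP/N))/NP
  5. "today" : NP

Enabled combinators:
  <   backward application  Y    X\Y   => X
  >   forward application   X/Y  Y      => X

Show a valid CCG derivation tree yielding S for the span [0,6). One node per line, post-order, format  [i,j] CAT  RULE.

[0,6] S   >
  [0,3] S/(PP/S)   <
    [0,2] NP   <
      [0,1] "under" : PP
      [1,2] "the" : NP\PP
    [2,3] "no" : (S/(PP/S))\NP
  [3,6] PP/S   <
    [3,4] "with" : PP/N
    [4,6] (PP/S)\(PP/N)   >
      [4,5] "gave" : ((PP/S)\(PP/N))/NP
      [5,6] "today" : NP

[0,1] PP  lex  "under"
[1,2] NP\PP  lex  "the"
[0,2] NP  <  k=1
[2,3] (S/(PP/S))\NP  lex  "no"
[0,3] S/(PP/S)  <  k=2
[3,4] PP/N  lex  "with"
[4,5] ((PP/S)\(PP/N))/NP  lex  "gave"
[5,6] NP  lex  "today"
[4,6] (PP/S)\(PP/N)  >  k=5
[3,6] PP/S  <  k=4
[0,6] S  >  k=3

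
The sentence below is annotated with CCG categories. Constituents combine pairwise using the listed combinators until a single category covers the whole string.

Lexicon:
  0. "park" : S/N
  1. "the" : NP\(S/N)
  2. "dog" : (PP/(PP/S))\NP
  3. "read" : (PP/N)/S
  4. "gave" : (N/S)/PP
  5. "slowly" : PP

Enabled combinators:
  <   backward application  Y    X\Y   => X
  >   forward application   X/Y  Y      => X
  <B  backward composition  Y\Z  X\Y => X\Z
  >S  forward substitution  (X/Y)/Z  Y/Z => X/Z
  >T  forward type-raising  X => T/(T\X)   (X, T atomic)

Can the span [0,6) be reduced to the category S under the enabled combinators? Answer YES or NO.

NO

S/N NP\(S/N) (PP/(PP/S))\NP (PP/N)/S (N/S)/PP PP
CKY chart[0,6] = {N/(N\PP), NP/(NP\PP), PP, PP/(PP\PP), S/(S\PP)}; S ∉ chart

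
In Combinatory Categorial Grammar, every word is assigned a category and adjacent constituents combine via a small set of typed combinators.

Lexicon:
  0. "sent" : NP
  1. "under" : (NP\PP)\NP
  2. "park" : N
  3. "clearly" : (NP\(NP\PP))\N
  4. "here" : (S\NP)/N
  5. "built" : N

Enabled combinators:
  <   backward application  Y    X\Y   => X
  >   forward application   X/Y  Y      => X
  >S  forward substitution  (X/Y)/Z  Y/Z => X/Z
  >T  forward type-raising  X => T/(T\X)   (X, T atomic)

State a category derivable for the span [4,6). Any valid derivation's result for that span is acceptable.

S\NP

[0,6] S   <
  [0,4] NP   <
    [0,2] NP\PP   <
      [0,1] "sent" : NP
      [1,2] "under" : (NP\PP)\NP
    [2,4] NP\(NP\PP)   <
      [2,3] "park" : N
      [3,4] "clearly" : (NP\(NP\PP))\N
  [4,6] S\NP   >
    [4,5] "here" : (S\NP)/N
    [5,6] "built" : N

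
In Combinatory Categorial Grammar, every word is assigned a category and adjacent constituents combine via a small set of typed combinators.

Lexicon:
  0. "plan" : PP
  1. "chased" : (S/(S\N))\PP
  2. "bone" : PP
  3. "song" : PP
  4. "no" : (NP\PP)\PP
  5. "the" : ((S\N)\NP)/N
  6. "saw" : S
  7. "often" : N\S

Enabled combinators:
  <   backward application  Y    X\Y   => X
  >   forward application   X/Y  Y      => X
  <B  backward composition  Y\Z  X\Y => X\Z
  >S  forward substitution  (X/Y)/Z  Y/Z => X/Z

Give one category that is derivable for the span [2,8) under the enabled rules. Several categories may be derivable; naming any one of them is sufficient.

[0,8] S   >
  [0,2] S/(S\N)   <
    [0,1] "plan" : PP
    [1,2] "chased" : (S/(S\N))\PP
  [2,8] S\N   <
    [2,5] NP   <
      [2,3] "bone" : PP
      [3,5] NP\PP   <
        [3,4] "song" : PP
        [4,5] "no" : (NP\PP)\PP
    [5,8] (S\N)\NP   >
      [5,6] "the" : ((S\N)\NP)/N
      [6,8] N   <
        [6,7] "saw" : S
        [7,8] "often" : N\S

S\N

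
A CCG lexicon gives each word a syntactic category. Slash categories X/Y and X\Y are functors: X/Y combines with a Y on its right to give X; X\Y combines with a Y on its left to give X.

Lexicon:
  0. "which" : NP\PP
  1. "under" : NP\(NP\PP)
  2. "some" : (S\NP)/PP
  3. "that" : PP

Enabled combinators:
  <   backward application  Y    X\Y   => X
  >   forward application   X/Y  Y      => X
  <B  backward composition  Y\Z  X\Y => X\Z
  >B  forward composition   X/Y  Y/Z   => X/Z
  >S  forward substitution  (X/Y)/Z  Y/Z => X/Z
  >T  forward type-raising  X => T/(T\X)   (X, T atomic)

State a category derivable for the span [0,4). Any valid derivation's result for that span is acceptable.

S

[0,4] S   <
  [0,2] NP   <
    [0,1] "which" : NP\PP
    [1,2] "under" : NP\(NP\PP)
  [2,4] S\NP   >
    [2,3] "some" : (S\NP)/PP
    [3,4] "that" : PP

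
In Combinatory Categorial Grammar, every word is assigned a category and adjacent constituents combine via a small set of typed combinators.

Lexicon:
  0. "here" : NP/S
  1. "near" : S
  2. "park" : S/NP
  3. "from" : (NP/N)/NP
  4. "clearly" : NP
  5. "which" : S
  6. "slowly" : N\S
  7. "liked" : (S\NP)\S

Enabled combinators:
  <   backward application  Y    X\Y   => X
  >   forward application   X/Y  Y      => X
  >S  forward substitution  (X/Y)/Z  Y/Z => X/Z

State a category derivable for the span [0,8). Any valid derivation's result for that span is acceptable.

S

[0,8] S   <
  [0,2] NP   >
    [0,1] "here" : NP/S
    [1,2] "near" : S
  [2,8] S\NP   <
    [2,7] S   >
      [2,3] "park" : S/NP
      [3,7] NP   >
        [3,5] NP/N   >
          [3,4] "from" : (NP/N)/NP
          [4,5] "clearly" : NP
        [5,7] N   <
          [5,6] "which" : S
          [6,7] "slowly" : N\S
    [7,8] "liked" : (S\NP)\S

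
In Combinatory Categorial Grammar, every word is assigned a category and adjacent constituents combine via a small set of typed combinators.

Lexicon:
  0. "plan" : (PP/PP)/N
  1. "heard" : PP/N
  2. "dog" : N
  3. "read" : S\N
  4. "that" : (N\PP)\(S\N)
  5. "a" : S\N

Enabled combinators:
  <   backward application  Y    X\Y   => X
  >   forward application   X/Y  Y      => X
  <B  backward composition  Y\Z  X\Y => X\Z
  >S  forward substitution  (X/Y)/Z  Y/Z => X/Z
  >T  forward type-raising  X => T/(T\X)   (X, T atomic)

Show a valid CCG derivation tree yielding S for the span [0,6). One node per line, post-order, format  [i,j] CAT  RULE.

[0,1] (PP/PP)/N  lex  "plan"
[1,2] PP/N  lex  "heard"
[0,2] PP/N  >S  k=1
[2,3] N  lex  "dog"
[0,3] PP  >  k=2
[3,4] S\N  lex  "read"
[4,5] (N\PP)\(S\N)  lex  "that"
[3,5] N\PP  <  k=4
[5,6] S\N  lex  "a"
[3,6] S\PP  <B  k=5
[0,6] S  <  k=3

[0,6] S   <
  [0,3] PP   >
    [0,2] PP/N   >S
      [0,1] "plan" : (PP/PP)/N
      [1,2] "heard" : PP/N
    [2,3] "dog" : N
  [3,6] S\PP   <B
    [3,5] N\PP   <
      [3,4] "read" : S\N
      [4,5] "that" : (N\PP)\(S\N)
    [5,6] "a" : S\N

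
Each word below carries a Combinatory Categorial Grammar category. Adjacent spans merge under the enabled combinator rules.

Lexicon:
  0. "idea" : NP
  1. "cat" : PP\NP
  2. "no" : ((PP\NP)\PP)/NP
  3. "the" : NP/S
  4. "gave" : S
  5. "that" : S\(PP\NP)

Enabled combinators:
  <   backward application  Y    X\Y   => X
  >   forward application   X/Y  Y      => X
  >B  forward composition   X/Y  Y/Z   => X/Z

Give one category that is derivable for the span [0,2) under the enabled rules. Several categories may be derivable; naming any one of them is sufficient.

PP

[0,6] S   <
  [0,5] PP\NP   <
    [0,2] PP   <
      [0,1] "idea" : NP
      [1,2] "cat" : PP\NP
    [2,5] (PP\NP)\PP   >
      [2,3] "no" : ((PP\NP)\PP)/NP
      [3,5] NP   >
        [3,4] "the" : NP/S
        [4,5] "gave" : S
  [5,6] "that" : S\(PP\NP)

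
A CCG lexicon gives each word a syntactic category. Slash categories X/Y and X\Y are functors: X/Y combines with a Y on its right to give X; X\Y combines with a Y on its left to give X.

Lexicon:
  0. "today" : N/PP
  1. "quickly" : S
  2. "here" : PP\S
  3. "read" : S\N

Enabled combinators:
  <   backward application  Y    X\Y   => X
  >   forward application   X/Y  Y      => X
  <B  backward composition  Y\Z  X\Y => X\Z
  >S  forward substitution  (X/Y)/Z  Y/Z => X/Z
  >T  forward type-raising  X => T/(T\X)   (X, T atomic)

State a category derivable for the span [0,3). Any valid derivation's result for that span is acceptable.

N

[0,4] S   <
  [0,3] N   >
    [0,1] "today" : N/PP
    [1,3] PP   >
      [1,2] PP/(PP\S)   >T
        [1,2] "quickly" : S
      [2,3] "here" : PP\S
  [3,4] "read" : S\N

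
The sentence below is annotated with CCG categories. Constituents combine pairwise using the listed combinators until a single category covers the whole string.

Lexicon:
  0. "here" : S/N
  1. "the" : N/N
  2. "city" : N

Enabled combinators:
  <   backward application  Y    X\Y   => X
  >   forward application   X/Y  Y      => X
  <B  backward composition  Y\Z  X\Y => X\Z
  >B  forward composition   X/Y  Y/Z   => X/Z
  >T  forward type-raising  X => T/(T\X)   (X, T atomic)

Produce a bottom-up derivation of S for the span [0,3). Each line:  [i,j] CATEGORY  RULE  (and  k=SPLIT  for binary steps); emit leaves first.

[0,1] S/N  lex  "here"
[1,2] N/N  lex  "the"
[0,2] S/N  >B  k=1
[2,3] N  lex  "city"
[0,3] S  >  k=2

[0,3] S   >
  [0,2] S/N   >B
    [0,1] "here" : S/N
    [1,2] "the" : N/N
  [2,3] "city" : N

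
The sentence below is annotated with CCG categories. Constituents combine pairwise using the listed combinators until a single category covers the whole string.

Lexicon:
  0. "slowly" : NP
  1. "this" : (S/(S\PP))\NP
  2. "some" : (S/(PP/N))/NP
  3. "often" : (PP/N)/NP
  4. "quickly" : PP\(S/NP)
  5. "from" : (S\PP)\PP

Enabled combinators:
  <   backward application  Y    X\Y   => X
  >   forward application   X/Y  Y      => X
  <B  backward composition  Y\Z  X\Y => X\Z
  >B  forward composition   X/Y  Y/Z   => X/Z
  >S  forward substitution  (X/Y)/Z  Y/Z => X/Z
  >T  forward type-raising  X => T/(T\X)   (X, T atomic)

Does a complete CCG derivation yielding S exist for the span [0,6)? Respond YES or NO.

[0,6] S   >
  [0,2] S/(S\PP)   <
    [0,1] "slowly" : NP
    [1,2] "this" : (S/(S\PP))\NP
  [2,6] S\PP   <
    [2,5] PP   <
      [2,4] S/NP   >S
        [2,3] "some" : (S/(PP/N))/NP
        [3,4] "often" : (PP/N)/NP
      [4,5] "quickly" : PP\(S/NP)
    [5,6] "from" : (S\PP)\PP

YES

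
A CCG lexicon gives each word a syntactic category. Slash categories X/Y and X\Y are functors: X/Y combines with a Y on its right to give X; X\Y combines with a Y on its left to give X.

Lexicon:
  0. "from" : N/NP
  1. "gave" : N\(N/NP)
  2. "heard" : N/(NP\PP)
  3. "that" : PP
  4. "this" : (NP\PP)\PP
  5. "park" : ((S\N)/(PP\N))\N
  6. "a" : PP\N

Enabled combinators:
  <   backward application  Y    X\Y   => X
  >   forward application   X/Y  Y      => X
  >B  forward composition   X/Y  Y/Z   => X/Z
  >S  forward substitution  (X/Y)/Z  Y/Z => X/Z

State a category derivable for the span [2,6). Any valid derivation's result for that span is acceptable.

[0,7] S   <
  [0,2] N   <
    [0,1] "from" : N/NP
    [1,2] "gave" : N\(N/NP)
  [2,7] S\N   >
    [2,6] (S\N)/(PP\N)   <
      [2,5] N   >
        [2,3] "heard" : N/(NP\PP)
        [3,5] NP\PP   <
          [3,4] "that" : PP
          [4,5] "this" : (NP\PP)\PP
      [5,6] "park" : ((S\N)/(PP\N))\N
    [6,7] "a" : PP\N

(S\N)/(PP\N)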